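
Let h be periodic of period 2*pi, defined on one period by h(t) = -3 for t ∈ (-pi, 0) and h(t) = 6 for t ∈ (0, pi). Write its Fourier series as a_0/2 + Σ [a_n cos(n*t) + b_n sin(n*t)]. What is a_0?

3

a_0 = 1/pi ∫_{-pi}^{pi} h(t) dt = 1/pi · (3*pi) = 3.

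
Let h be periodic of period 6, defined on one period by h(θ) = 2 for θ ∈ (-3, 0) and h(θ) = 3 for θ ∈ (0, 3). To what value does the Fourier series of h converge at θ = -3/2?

h is continuous at θ = -3/2 with value 2, so the series converges to 2 there.

2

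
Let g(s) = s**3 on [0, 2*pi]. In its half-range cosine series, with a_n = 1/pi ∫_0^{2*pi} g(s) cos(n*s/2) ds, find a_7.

48*(4 - 49*pi**2)/(2401*pi)

a_7 = 1/pi ∫_0^{2*pi} (s**3) cos(7*s/2) ds.
Integrating by parts three times (tabular method), an antiderivative of (s**3) cos(7*s/2) is 2*s**3*sin(7*s/2)/7 + 12*s**2*cos(7*s/2)/49 - 48*s*sin(7*s/2)/343 - 96*cos(7*s/2)/2401; evaluating from 0 to 2*pi: ∫_{0}^{2*pi} (s**3) cos(7*s/2) ds = (96/2401 - 48*pi**2/49) - (-96/2401) = 192/2401 - 48*pi**2/49.
Hence a_7 = (1/pi)·(192/2401 - 48*pi**2/49) = 48*(4 - 49*pi**2)/(2401*pi).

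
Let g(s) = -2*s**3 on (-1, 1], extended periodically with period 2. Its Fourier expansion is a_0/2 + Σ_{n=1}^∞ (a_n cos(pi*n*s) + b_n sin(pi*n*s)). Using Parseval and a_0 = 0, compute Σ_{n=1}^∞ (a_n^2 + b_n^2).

Parseval: a_0^2/2 + Σ_{n≥1} (a_n^2+b_n^2) = ∫_{-1}^{1} g(s)^2 ds = 8/7.
Subtract a_0^2/2 = 0: Σ (a_n^2+b_n^2) = 8/7.

8/7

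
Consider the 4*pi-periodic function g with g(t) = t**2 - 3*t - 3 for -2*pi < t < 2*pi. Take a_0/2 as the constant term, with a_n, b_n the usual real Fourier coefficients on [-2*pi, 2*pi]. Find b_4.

3

b_4 = (1/(2*pi)) ∫_{-2*pi}^{2*pi} g(t) sin(2*t) dt.
Integrating by parts twice (tabular method), an antiderivative of (t**2 - 3*t - 3) sin(2*t) is -t**2*cos(2*t)/2 + t*sin(2*t)/2 + 3*t*cos(2*t)/2 - 3*sin(2*t)/4 + 7*cos(2*t)/4; evaluating from -2*pi to 2*pi: ∫_{-2*pi}^{2*pi} (t**2 - 3*t - 3) sin(2*t) dt = (-2*pi**2 + 7/4 + 3*pi) - (-2*pi**2 - 3*pi + 7/4) = 6*pi.
Hence b_4 = (1/(2*pi))·(6*pi) = 3.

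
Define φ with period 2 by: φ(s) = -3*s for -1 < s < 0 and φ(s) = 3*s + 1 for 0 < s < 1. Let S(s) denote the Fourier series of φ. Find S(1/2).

φ is continuous at s = 1/2 with value 5/2, so the series converges to 5/2 there.

5/2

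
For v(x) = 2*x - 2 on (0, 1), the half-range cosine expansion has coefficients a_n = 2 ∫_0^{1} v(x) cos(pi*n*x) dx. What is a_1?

-8/pi**2

a_1 = 2 ∫_0^{1} (2*x - 2) cos(pi*x) dx.
Integrating by parts (boundary term plus one more integral), an antiderivative of (2*x - 2) cos(pi*x) is 2*x*sin(pi*x)/pi - 2*sin(pi*x)/pi + 2*cos(pi*x)/pi**2; evaluating from 0 to 1: ∫_{0}^{1} (2*x - 2) cos(pi*x) dx = (-2/pi**2) - (2/pi**2) = -4/pi**2.
Hence a_1 = 2·(-4/pi**2) = -8/pi**2.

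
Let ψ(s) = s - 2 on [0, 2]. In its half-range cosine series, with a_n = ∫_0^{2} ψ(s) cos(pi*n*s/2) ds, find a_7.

-8/(49*pi**2)

a_7 = ∫_0^{2} (s - 2) cos(7*pi*s/2) ds.
Integrating by parts (boundary term plus one more integral), an antiderivative of (s - 2) cos(7*pi*s/2) is 2*s*sin(7*pi*s/2)/(7*pi) - 4*sin(7*pi*s/2)/(7*pi) + 4*cos(7*pi*s/2)/(49*pi**2); evaluating from 0 to 2: ∫_{0}^{2} (s - 2) cos(7*pi*s/2) ds = (-4/(49*pi**2)) - (4/(49*pi**2)) = -8/(49*pi**2).
Hence a_7 = -8/(49*pi**2).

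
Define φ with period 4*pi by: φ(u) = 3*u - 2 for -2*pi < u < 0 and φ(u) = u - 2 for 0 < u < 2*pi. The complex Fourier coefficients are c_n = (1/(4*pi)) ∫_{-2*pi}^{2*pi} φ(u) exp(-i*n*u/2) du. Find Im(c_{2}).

Since φ is real-valued, Im(c_{2}) = -(1/(4*pi)) ∫_{-2*pi}^{2*pi} φ(u) sin(u) du = -b_{2}/2.
Split the integral at the breakpoints.
Integrating by parts (boundary term plus one more integral), an antiderivative of (3*u - 2) sin(u) is -3*u*cos(u) + 3*sin(u) + 2*cos(u); evaluating from -2*pi to 0: ∫_{-2*pi}^{0} (3*u - 2) sin(u) du = (2) - (2 + 6*pi) = -6*pi.
Integrating by parts (boundary term plus one more integral), an antiderivative of (u - 2) sin(u) is -u*cos(u) + sin(u) + 2*cos(u); evaluating from 0 to 2*pi: ∫_{0}^{2*pi} (u - 2) sin(u) du = (2 - 2*pi) - (2) = -2*pi.
So ∫_{-2*pi}^{2*pi} φ(u) sin(u) du = -8*pi.
Hence Im(c_{2}) = (-1/(4*pi))·(-8*pi) = 2.

2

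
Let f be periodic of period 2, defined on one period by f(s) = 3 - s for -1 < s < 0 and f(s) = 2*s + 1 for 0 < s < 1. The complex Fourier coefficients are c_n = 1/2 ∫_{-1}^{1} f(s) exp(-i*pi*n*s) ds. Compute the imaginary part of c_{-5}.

Since f is real-valued, Im(c_{-5}) = -1/2 ∫_{-1}^{1} f(s) sin(-5*pi*s) ds = b_{5}/2.
Split the integral at the breakpoints.
Integrating by parts (boundary term plus one more integral), an antiderivative of (3 - s) sin(-5*pi*s) is -s*cos(5*pi*s)/(5*pi) + sin(5*pi*s)/(25*pi**2) + 3*cos(5*pi*s)/(5*pi); evaluating from -1 to 0: ∫_{-1}^{0} (3 - s) sin(-5*pi*s) ds = (3/(5*pi)) - (-4/(5*pi)) = 7/(5*pi).
Integrating by parts (boundary term plus one more integral), an antiderivative of (2*s + 1) sin(-5*pi*s) is 2*s*cos(5*pi*s)/(5*pi) - 2*sin(5*pi*s)/(25*pi**2) + cos(5*pi*s)/(5*pi); evaluating from 0 to 1: ∫_{0}^{1} (2*s + 1) sin(-5*pi*s) ds = (-3/(5*pi)) - (1/(5*pi)) = -4/(5*pi).
So ∫_{-1}^{1} f(s) sin(-5*pi*s) ds = 3/(5*pi).
Hence Im(c_{-5}) = (-1/2)·(3/(5*pi)) = -3/(10*pi).

-3/(10*pi)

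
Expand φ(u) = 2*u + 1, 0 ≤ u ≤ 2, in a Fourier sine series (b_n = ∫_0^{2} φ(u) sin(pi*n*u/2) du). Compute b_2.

b_2 = ∫_0^{2} (2*u + 1) sin(pi*u) du.
Integrating by parts (boundary term plus one more integral), an antiderivative of (2*u + 1) sin(pi*u) is -2*u*cos(pi*u)/pi + 2*sin(pi*u)/pi**2 - cos(pi*u)/pi; evaluating from 0 to 2: ∫_{0}^{2} (2*u + 1) sin(pi*u) du = (-5/pi) - (-1/pi) = -4/pi.
Hence b_2 = -4/pi.

-4/pi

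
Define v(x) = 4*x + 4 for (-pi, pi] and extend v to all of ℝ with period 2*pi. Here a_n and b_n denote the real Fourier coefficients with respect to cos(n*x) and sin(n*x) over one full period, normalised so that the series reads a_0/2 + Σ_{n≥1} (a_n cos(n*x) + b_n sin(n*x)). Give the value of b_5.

8/5

b_5 = 1/pi ∫_{-pi}^{pi} v(x) sin(5*x) dx.
Integrating by parts (boundary term plus one more integral), an antiderivative of (4*x + 4) sin(5*x) is -4*x*cos(5*x)/5 + 4*sin(5*x)/25 - 4*cos(5*x)/5; evaluating from -pi to pi: ∫_{-pi}^{pi} (4*x + 4) sin(5*x) dx = (4/5 + 4*pi/5) - (4/5 - 4*pi/5) = 8*pi/5.
Hence b_5 = (1/pi)·(8*pi/5) = 8/5.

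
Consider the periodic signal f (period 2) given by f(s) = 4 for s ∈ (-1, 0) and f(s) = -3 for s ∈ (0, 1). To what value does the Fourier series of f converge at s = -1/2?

f is continuous at s = -1/2 with value 4, so the series converges to 4 there.

4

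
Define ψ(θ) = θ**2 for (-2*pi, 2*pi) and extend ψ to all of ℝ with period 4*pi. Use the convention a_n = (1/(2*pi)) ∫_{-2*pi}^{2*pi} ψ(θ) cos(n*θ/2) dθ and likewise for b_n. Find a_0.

8*pi**2/3

a_0 = (1/(2*pi)) ∫_{-2*pi}^{2*pi} ψ(θ) dθ = (1/(2*pi)) · (16*pi**3/3) = 8*pi**2/3.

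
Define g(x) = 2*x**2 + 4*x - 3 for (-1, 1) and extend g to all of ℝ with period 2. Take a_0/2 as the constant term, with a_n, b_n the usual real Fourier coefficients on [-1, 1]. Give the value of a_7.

a_7 = ∫_{-1}^{1} g(x) cos(7*pi*x) dx.
Integrating by parts twice (tabular method), an antiderivative of (2*x**2 + 4*x - 3) cos(7*pi*x) is 2*x**2*sin(7*pi*x)/(7*pi) + 4*x*sin(7*pi*x)/(7*pi) + 4*x*cos(7*pi*x)/(49*pi**2) - 3*sin(7*pi*x)/(7*pi) - 4*sin(7*pi*x)/(343*pi**3) + 4*cos(7*pi*x)/(49*pi**2); evaluating from -1 to 1: ∫_{-1}^{1} (2*x**2 + 4*x - 3) cos(7*pi*x) dx = (-8/(49*pi**2)) - (0) = -8/(49*pi**2).
Hence a_7 = -8/(49*pi**2).

-8/(49*pi**2)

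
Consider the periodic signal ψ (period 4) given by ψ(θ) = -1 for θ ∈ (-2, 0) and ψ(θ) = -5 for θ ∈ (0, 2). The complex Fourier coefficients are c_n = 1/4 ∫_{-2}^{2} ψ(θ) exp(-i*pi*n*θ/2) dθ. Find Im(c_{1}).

Since ψ is real-valued, Im(c_{1}) = -1/4 ∫_{-2}^{2} ψ(θ) sin(pi*θ/2) dθ = -b_{1}/2.
Split the integral at the breakpoints.
Directly, an antiderivative of (-1) sin(pi*θ/2) is 2*cos(pi*θ/2)/pi; evaluating from -2 to 0: ∫_{-2}^{0} (-1) sin(pi*θ/2) dθ = (2/pi) - (-2/pi) = 4/pi.
Directly, an antiderivative of (-5) sin(pi*θ/2) is 10*cos(pi*θ/2)/pi; evaluating from 0 to 2: ∫_{0}^{2} (-5) sin(pi*θ/2) dθ = (-10/pi) - (10/pi) = -20/pi.
So ∫_{-2}^{2} ψ(θ) sin(pi*θ/2) dθ = -16/pi.
Hence Im(c_{1}) = (-1/4)·(-16/pi) = 4/pi.

4/pi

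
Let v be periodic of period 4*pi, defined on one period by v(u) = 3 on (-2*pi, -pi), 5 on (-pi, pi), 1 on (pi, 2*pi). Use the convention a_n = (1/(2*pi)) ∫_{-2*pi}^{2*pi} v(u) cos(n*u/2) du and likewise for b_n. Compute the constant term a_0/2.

a_0 = (1/(2*pi)) ∫_{-2*pi}^{2*pi} v(u) du = (1/(2*pi)) · (14*pi) = 7.
So the constant term a_0/2 = 7/2.

7/2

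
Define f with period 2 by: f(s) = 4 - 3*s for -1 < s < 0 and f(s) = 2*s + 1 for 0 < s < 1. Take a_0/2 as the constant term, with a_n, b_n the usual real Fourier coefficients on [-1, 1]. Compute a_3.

a_3 = ∫_{-1}^{1} f(s) cos(3*pi*s) ds.
Split the integral at the breakpoints.
Integrating by parts (boundary term plus one more integral), an antiderivative of (4 - 3*s) cos(3*pi*s) is -s*sin(3*pi*s)/pi + 4*sin(3*pi*s)/(3*pi) - cos(3*pi*s)/(3*pi**2); evaluating from -1 to 0: ∫_{-1}^{0} (4 - 3*s) cos(3*pi*s) ds = (-1/(3*pi**2)) - (1/(3*pi**2)) = -2/(3*pi**2).
Integrating by parts (boundary term plus one more integral), an antiderivative of (2*s + 1) cos(3*pi*s) is 2*s*sin(3*pi*s)/(3*pi) + sin(3*pi*s)/(3*pi) + 2*cos(3*pi*s)/(9*pi**2); evaluating from 0 to 1: ∫_{0}^{1} (2*s + 1) cos(3*pi*s) ds = (-2/(9*pi**2)) - (2/(9*pi**2)) = -4/(9*pi**2).
Summing the pieces gives a_3 = -10/(9*pi**2).

-10/(9*pi**2)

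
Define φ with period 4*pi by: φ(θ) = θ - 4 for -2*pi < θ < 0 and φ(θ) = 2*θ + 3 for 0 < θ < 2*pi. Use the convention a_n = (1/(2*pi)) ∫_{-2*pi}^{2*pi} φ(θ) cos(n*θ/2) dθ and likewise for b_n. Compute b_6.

b_6 = (1/(2*pi)) ∫_{-2*pi}^{2*pi} φ(θ) sin(3*θ) dθ.
Split the integral at the breakpoints.
Integrating by parts (boundary term plus one more integral), an antiderivative of (θ - 4) sin(3*θ) is -θ*cos(3*θ)/3 + sin(3*θ)/9 + 4*cos(3*θ)/3; evaluating from -2*pi to 0: ∫_{-2*pi}^{0} (θ - 4) sin(3*θ) dθ = (4/3) - (4/3 + 2*pi/3) = -2*pi/3.
Integrating by parts (boundary term plus one more integral), an antiderivative of (2*θ + 3) sin(3*θ) is -2*θ*cos(3*θ)/3 + 2*sin(3*θ)/9 - cos(3*θ); evaluating from 0 to 2*pi: ∫_{0}^{2*pi} (2*θ + 3) sin(3*θ) dθ = (-4*pi/3 - 1) - (-1) = -4*pi/3.
Summing the pieces and multiplying by (1/(2*pi)) gives b_6 = -1.

-1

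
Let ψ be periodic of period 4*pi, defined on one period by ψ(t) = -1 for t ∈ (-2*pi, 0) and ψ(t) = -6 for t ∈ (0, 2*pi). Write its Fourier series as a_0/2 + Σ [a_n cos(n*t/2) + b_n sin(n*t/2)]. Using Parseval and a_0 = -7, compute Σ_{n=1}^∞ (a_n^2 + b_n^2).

Parseval: a_0^2/2 + Σ_{n≥1} (a_n^2+b_n^2) = (1/(2*pi)) ∫_{-2*pi}^{2*pi} ψ(t)^2 dt = 37.
Subtract a_0^2/2 = 49/2: Σ (a_n^2+b_n^2) = 25/2.

25/2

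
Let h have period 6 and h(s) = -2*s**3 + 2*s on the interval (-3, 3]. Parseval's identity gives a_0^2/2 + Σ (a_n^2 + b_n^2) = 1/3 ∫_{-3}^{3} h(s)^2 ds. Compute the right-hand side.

20928/35

1/3 ∫_{-3}^{3} h(s)^2 ds = 1/3 · (62784/35) = 20928/35.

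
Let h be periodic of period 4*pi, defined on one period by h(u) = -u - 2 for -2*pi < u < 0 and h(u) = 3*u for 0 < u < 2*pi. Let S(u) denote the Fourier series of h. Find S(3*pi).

u = 3*pi differs from u = -pi by 1 full period(s), and the series is 4*pi-periodic.
h is continuous at u = -pi with value -2 + pi, so the series converges to -2 + pi there.

-2 + pi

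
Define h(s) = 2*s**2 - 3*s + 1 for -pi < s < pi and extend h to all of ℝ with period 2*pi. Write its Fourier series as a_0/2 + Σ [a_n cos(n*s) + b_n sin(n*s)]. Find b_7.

b_7 = 1/pi ∫_{-pi}^{pi} h(s) sin(7*s) ds.
Integrating by parts twice (tabular method), an antiderivative of (2*s**2 - 3*s + 1) sin(7*s) is -2*s**2*cos(7*s)/7 + 4*s*sin(7*s)/49 + 3*s*cos(7*s)/7 - 3*sin(7*s)/49 - 45*cos(7*s)/343; evaluating from -pi to pi: ∫_{-pi}^{pi} (2*s**2 - 3*s + 1) sin(7*s) ds = (-3*pi/7 + 45/343 + 2*pi**2/7) - (45/343 + 3*pi/7 + 2*pi**2/7) = -6*pi/7.
Hence b_7 = (1/pi)·(-6*pi/7) = -6/7.

-6/7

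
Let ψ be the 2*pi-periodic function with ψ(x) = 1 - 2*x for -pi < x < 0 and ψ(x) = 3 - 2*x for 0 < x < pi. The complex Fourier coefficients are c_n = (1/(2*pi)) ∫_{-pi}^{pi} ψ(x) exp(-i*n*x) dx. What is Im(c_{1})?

Since ψ is real-valued, Im(c_{1}) = -(1/(2*pi)) ∫_{-pi}^{pi} ψ(x) sin(x) dx = -b_{1}/2.
Split the integral at the breakpoints.
Integrating by parts (boundary term plus one more integral), an antiderivative of (1 - 2*x) sin(x) is 2*x*cos(x) - 2*sin(x) - cos(x); evaluating from -pi to 0: ∫_{-pi}^{0} (1 - 2*x) sin(x) dx = (-1) - (1 + 2*pi) = -2*pi - 2.
Integrating by parts (boundary term plus one more integral), an antiderivative of (3 - 2*x) sin(x) is 2*x*cos(x) - 2*sin(x) - 3*cos(x); evaluating from 0 to pi: ∫_{0}^{pi} (3 - 2*x) sin(x) dx = (3 - 2*pi) - (-3) = 6 - 2*pi.
So ∫_{-pi}^{pi} ψ(x) sin(x) dx = 4 - 4*pi.
Hence Im(c_{1}) = (-1/(2*pi))·(4 - 4*pi) = 2 - 2/pi.

2 - 2/pi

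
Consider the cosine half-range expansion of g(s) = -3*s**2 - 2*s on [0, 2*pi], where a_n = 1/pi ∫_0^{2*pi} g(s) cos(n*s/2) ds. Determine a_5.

a_5 = 1/pi ∫_0^{2*pi} (-3*s**2 - 2*s) cos(5*s/2) ds.
Integrating by parts twice (tabular method), an antiderivative of (-3*s**2 - 2*s) cos(5*s/2) is -6*s**2*sin(5*s/2)/5 - 4*s*sin(5*s/2)/5 - 24*s*cos(5*s/2)/25 + 48*sin(5*s/2)/125 - 8*cos(5*s/2)/25; evaluating from 0 to 2*pi: ∫_{0}^{2*pi} (-3*s**2 - 2*s) cos(5*s/2) ds = (8/25 + 48*pi/25) - (-8/25) = 16/25 + 48*pi/25.
Hence a_5 = (1/pi)·(16/25 + 48*pi/25) = 16*(1 + 3*pi)/(25*pi).

16*(1 + 3*pi)/(25*pi)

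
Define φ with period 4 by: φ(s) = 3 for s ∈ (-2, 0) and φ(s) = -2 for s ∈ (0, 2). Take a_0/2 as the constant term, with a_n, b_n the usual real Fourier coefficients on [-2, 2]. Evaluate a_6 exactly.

a_6 = 1/2 ∫_{-2}^{2} φ(s) cos(3*pi*s) ds.
Split the integral at the breakpoints.
Directly, an antiderivative of (3) cos(3*pi*s) is sin(3*pi*s)/pi; evaluating from -2 to 0: ∫_{-2}^{0} (3) cos(3*pi*s) ds = (0) - (0) = 0.
Directly, an antiderivative of (-2) cos(3*pi*s) is -2*sin(3*pi*s)/(3*pi); evaluating from 0 to 2: ∫_{0}^{2} (-2) cos(3*pi*s) ds = (0) - (0) = 0.
Summing the pieces and multiplying by (1/2) gives a_6 = 0.

0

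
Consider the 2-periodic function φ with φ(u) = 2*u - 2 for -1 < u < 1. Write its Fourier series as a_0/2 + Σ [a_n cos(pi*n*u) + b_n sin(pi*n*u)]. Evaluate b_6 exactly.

b_6 = ∫_{-1}^{1} φ(u) sin(6*pi*u) du.
Integrating by parts (boundary term plus one more integral), an antiderivative of (2*u - 2) sin(6*pi*u) is -u*cos(6*pi*u)/(3*pi) + sin(6*pi*u)/(18*pi**2) + cos(6*pi*u)/(3*pi); evaluating from -1 to 1: ∫_{-1}^{1} (2*u - 2) sin(6*pi*u) du = (0) - (2/(3*pi)) = -2/(3*pi).
Hence b_6 = -2/(3*pi).

-2/(3*pi)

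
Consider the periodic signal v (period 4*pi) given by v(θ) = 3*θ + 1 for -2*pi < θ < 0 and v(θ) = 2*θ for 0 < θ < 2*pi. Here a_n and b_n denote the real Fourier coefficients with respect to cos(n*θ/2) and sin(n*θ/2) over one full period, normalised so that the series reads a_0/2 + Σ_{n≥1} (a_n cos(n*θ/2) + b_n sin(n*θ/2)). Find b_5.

b_5 = (1/(2*pi)) ∫_{-2*pi}^{2*pi} v(θ) sin(5*θ/2) dθ.
Split the integral at the breakpoints.
Integrating by parts (boundary term plus one more integral), an antiderivative of (3*θ + 1) sin(5*θ/2) is -6*θ*cos(5*θ/2)/5 + 12*sin(5*θ/2)/25 - 2*cos(5*θ/2)/5; evaluating from -2*pi to 0: ∫_{-2*pi}^{0} (3*θ + 1) sin(5*θ/2) dθ = (-2/5) - (2/5 - 12*pi/5) = -4/5 + 12*pi/5.
Integrating by parts (boundary term plus one more integral), an antiderivative of (2*θ) sin(5*θ/2) is -4*θ*cos(5*θ/2)/5 + 8*sin(5*θ/2)/25; evaluating from 0 to 2*pi: ∫_{0}^{2*pi} (2*θ) sin(5*θ/2) dθ = (8*pi/5) - (0) = 8*pi/5.
Summing the pieces and multiplying by (1/(2*pi)) gives b_5 = 2 - 2/(5*pi).

2 - 2/(5*pi)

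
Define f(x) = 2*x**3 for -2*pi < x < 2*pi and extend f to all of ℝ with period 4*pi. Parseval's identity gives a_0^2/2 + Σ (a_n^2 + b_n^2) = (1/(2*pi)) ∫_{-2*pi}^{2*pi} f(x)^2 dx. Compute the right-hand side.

512*pi**6/7

(1/(2*pi)) ∫_{-2*pi}^{2*pi} f(x)^2 dx = (1/(2*pi)) · (1024*pi**7/7) = 512*pi**6/7.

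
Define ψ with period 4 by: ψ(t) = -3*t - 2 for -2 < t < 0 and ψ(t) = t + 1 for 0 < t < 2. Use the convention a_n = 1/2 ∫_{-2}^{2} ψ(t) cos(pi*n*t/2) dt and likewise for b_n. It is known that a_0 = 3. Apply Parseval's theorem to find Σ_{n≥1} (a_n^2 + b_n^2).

23/6

Parseval: a_0^2/2 + Σ_{n≥1} (a_n^2+b_n^2) = 1/2 ∫_{-2}^{2} ψ(t)^2 dt = 25/3.
Subtract a_0^2/2 = 9/2: Σ (a_n^2+b_n^2) = 23/6.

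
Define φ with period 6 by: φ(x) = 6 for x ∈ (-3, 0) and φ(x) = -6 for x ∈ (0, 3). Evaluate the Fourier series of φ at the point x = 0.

At x = 0 the one-sided limits are φ(0^-) = 6 and φ(0^+) = -6.
By Dirichlet's theorem the series converges to their average, [(6) + (-6)]/2 = 0.

0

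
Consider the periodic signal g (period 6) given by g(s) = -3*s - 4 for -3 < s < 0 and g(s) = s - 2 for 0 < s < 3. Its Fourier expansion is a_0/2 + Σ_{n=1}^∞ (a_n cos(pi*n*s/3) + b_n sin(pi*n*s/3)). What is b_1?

-2/pi

b_1 = 1/3 ∫_{-3}^{3} g(s) sin(pi*s/3) ds.
Split the integral at the breakpoints.
Integrating by parts (boundary term plus one more integral), an antiderivative of (-3*s - 4) sin(pi*s/3) is 9*s*cos(pi*s/3)/pi - 27*sin(pi*s/3)/pi**2 + 12*cos(pi*s/3)/pi; evaluating from -3 to 0: ∫_{-3}^{0} (-3*s - 4) sin(pi*s/3) ds = (12/pi) - (15/pi) = -3/pi.
Integrating by parts (boundary term plus one more integral), an antiderivative of (s - 2) sin(pi*s/3) is -3*s*cos(pi*s/3)/pi + 9*sin(pi*s/3)/pi**2 + 6*cos(pi*s/3)/pi; evaluating from 0 to 3: ∫_{0}^{3} (s - 2) sin(pi*s/3) ds = (3/pi) - (6/pi) = -3/pi.
Summing the pieces and multiplying by (1/3) gives b_1 = -2/pi.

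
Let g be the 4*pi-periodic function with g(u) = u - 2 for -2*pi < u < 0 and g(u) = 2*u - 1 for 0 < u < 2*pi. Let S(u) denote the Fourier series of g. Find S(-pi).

-pi - 2

g is continuous at u = -pi with value -pi - 2, so the series converges to -pi - 2 there.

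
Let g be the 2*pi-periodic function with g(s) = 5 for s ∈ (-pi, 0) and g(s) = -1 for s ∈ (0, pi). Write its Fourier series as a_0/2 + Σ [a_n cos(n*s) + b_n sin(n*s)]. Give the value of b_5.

-12/(5*pi)

b_5 = 1/pi ∫_{-pi}^{pi} g(s) sin(5*s) ds.
Split the integral at the breakpoints.
Directly, an antiderivative of (5) sin(5*s) is -cos(5*s); evaluating from -pi to 0: ∫_{-pi}^{0} (5) sin(5*s) ds = (-1) - (1) = -2.
Directly, an antiderivative of (-1) sin(5*s) is cos(5*s)/5; evaluating from 0 to pi: ∫_{0}^{pi} (-1) sin(5*s) ds = (-1/5) - (1/5) = -2/5.
Summing the pieces and multiplying by (1/pi) gives b_5 = -12/(5*pi).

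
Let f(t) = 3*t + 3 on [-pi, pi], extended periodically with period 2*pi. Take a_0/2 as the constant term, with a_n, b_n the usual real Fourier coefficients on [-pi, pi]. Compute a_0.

a_0 = 1/pi ∫_{-pi}^{pi} f(t) dt = 1/pi · (6*pi) = 6.

6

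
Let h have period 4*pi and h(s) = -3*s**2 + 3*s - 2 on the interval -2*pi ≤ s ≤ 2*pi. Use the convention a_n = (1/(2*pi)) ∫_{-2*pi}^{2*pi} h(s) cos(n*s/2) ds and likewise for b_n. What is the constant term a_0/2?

a_0 = (1/(2*pi)) ∫_{-2*pi}^{2*pi} h(s) ds = (1/(2*pi)) · (-16*pi**3 - 8*pi) = -8*pi**2 - 4.
So the constant term a_0/2 = -4*pi**2 - 2.

-4*pi**2 - 2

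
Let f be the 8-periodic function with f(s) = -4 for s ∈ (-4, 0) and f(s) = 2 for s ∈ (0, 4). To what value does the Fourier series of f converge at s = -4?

At s = -4 the one-sided limits are f(-4^-) = 2 and f(-4^+) = -4.
By Dirichlet's theorem the series converges to their average, [(2) + (-4)]/2 = -1.

-1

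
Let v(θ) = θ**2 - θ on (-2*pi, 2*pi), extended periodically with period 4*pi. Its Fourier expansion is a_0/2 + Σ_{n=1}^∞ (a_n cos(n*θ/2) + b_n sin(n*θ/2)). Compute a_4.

1

a_4 = (1/(2*pi)) ∫_{-2*pi}^{2*pi} v(θ) cos(2*θ) dθ.
Integrating by parts twice (tabular method), an antiderivative of (θ**2 - θ) cos(2*θ) is θ**2*sin(2*θ)/2 - θ*sin(2*θ)/2 + θ*cos(2*θ)/2 - sin(2*θ)/4 - cos(2*θ)/4; evaluating from -2*pi to 2*pi: ∫_{-2*pi}^{2*pi} (θ**2 - θ) cos(2*θ) dθ = (-1/4 + pi) - (-pi - 1/4) = 2*pi.
Hence a_4 = (1/(2*pi))·(2*pi) = 1.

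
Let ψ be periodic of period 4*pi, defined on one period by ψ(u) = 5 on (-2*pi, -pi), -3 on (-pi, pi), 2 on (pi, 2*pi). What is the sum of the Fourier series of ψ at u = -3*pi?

u = -3*pi differs from u = pi by -1 full period(s), and the series is 4*pi-periodic.
At u = pi the one-sided limits are ψ(pi^-) = -3 and ψ(pi^+) = 2.
By Dirichlet's theorem the series converges to their average, [(-3) + (2)]/2 = -1/2.

-1/2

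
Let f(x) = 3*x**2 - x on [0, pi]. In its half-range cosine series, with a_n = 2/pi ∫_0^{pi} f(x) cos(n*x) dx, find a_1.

-12 + 4/pi

a_1 = 2/pi ∫_0^{pi} (3*x**2 - x) cos(x) dx.
Integrating by parts twice (tabular method), an antiderivative of (3*x**2 - x) cos(x) is 3*x**2*sin(x) - x*sin(x) + 6*x*cos(x) - 6*sin(x) - cos(x); evaluating from 0 to pi: ∫_{0}^{pi} (3*x**2 - x) cos(x) dx = (1 - 6*pi) - (-1) = 2 - 6*pi.
Hence a_1 = (2/pi)·(2 - 6*pi) = -12 + 4/pi.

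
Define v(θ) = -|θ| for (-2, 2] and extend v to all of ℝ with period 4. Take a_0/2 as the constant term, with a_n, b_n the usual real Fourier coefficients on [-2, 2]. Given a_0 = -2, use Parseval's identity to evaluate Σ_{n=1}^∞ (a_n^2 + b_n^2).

2/3

Parseval: a_0^2/2 + Σ_{n≥1} (a_n^2+b_n^2) = 1/2 ∫_{-2}^{2} v(θ)^2 dθ = 8/3.
Subtract a_0^2/2 = 2: Σ (a_n^2+b_n^2) = 2/3.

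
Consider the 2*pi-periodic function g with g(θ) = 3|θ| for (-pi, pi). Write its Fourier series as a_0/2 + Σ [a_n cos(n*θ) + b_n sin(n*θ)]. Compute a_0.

3*pi

a_0 = 1/pi ∫_{-pi}^{pi} g(θ) dθ = 1/pi · (3*pi**2) = 3*pi.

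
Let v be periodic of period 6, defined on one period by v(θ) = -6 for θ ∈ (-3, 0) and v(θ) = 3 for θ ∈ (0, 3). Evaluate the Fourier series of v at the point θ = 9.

θ = 9 differs from θ = -3 by 2 full period(s), and the series is 6-periodic.
At θ = -3 the one-sided limits are v(-3^-) = 3 and v(-3^+) = -6.
By Dirichlet's theorem the series converges to their average, [(3) + (-6)]/2 = -3/2.

-3/2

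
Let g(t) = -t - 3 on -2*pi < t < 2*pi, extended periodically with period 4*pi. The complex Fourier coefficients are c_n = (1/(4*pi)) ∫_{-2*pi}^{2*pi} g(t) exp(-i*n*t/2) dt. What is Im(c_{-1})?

-2

Since g is real-valued, Im(c_{-1}) = -(1/(4*pi)) ∫_{-2*pi}^{2*pi} g(t) sin(-t/2) dt = b_{1}/2.
Integrating by parts (boundary term plus one more integral), an antiderivative of (-t - 3) sin(-t/2) is -2*t*cos(t/2) + 4*sin(t/2) - 6*cos(t/2); evaluating from -2*pi to 2*pi: ∫_{-2*pi}^{2*pi} (-t - 3) sin(-t/2) dt = (6 + 4*pi) - (6 - 4*pi) = 8*pi.
Hence Im(c_{-1}) = (-1/(4*pi))·(8*pi) = -2.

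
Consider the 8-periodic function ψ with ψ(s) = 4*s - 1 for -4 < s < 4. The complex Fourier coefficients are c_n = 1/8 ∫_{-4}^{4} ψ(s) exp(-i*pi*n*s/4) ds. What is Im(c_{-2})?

-8/pi

Since ψ is real-valued, Im(c_{-2}) = -1/8 ∫_{-4}^{4} ψ(s) sin(-pi*s/2) ds = b_{2}/2.
Integrating by parts (boundary term plus one more integral), an antiderivative of (4*s - 1) sin(-pi*s/2) is 8*s*cos(pi*s/2)/pi - 16*sin(pi*s/2)/pi**2 - 2*cos(pi*s/2)/pi; evaluating from -4 to 4: ∫_{-4}^{4} (4*s - 1) sin(-pi*s/2) ds = (30/pi) - (-34/pi) = 64/pi.
Hence Im(c_{-2}) = (-1/8)·(64/pi) = -8/pi.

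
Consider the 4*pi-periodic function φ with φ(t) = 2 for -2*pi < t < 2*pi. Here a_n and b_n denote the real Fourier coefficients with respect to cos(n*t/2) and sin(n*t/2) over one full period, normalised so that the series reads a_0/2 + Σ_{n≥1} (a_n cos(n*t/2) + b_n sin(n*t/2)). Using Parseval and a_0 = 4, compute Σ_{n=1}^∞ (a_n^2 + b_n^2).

Parseval: a_0^2/2 + Σ_{n≥1} (a_n^2+b_n^2) = (1/(2*pi)) ∫_{-2*pi}^{2*pi} φ(t)^2 dt = 8.
Subtract a_0^2/2 = 8: Σ (a_n^2+b_n^2) = 0.

0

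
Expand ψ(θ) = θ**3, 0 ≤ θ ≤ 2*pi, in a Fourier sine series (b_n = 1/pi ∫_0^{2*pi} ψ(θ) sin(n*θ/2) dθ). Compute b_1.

-96 + 16*pi**2

b_1 = 1/pi ∫_0^{2*pi} (θ**3) sin(θ/2) dθ.
Integrating by parts three times (tabular method), an antiderivative of (θ**3) sin(θ/2) is -2*θ**3*cos(θ/2) + 12*θ**2*sin(θ/2) + 48*θ*cos(θ/2) - 96*sin(θ/2); evaluating from 0 to 2*pi: ∫_{0}^{2*pi} (θ**3) sin(θ/2) dθ = (16*pi*(-6 + pi**2)) - (0) = 16*pi*(-6 + pi**2).
Hence b_1 = (1/pi)·(16*pi*(-6 + pi**2)) = -96 + 16*pi**2.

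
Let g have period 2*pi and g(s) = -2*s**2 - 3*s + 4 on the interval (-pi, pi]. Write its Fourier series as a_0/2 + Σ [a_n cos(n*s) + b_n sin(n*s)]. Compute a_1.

a_1 = 1/pi ∫_{-pi}^{pi} g(s) cos(s) ds.
Integrating by parts twice (tabular method), an antiderivative of (-2*s**2 - 3*s + 4) cos(s) is -2*s**2*sin(s) - 3*s*sin(s) - 4*s*cos(s) + 8*sin(s) - 3*cos(s); evaluating from -pi to pi: ∫_{-pi}^{pi} (-2*s**2 - 3*s + 4) cos(s) ds = (3 + 4*pi) - (3 - 4*pi) = 8*pi.
Hence a_1 = (1/pi)·(8*pi) = 8.

8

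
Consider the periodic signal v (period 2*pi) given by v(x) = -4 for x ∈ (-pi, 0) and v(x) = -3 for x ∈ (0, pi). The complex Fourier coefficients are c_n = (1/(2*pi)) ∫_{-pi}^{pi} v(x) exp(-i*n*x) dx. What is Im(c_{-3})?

1/(3*pi)

Since v is real-valued, Im(c_{-3}) = -(1/(2*pi)) ∫_{-pi}^{pi} v(x) sin(-3*x) dx = b_{3}/2.
Split the integral at the breakpoints.
Directly, an antiderivative of (-4) sin(-3*x) is -4*cos(3*x)/3; evaluating from -pi to 0: ∫_{-pi}^{0} (-4) sin(-3*x) dx = (-4/3) - (4/3) = -8/3.
Directly, an antiderivative of (-3) sin(-3*x) is -cos(3*x); evaluating from 0 to pi: ∫_{0}^{pi} (-3) sin(-3*x) dx = (1) - (-1) = 2.
So ∫_{-pi}^{pi} v(x) sin(-3*x) dx = -2/3.
Hence Im(c_{-3}) = (-1/(2*pi))·(-2/3) = 1/(3*pi).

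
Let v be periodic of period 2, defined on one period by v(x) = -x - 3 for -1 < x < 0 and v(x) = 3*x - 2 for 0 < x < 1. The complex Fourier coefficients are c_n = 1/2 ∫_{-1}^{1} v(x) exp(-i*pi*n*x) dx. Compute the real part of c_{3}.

Since v is real-valued, Re(c_{3}) = 1/2 ∫_{-1}^{1} v(x) cos(3*pi*x) dx = a_{3}/2.
Split the integral at the breakpoints.
Integrating by parts (boundary term plus one more integral), an antiderivative of (-x - 3) cos(3*pi*x) is -x*sin(3*pi*x)/(3*pi) - sin(3*pi*x)/pi - cos(3*pi*x)/(9*pi**2); evaluating from -1 to 0: ∫_{-1}^{0} (-x - 3) cos(3*pi*x) dx = (-1/(9*pi**2)) - (1/(9*pi**2)) = -2/(9*pi**2).
Integrating by parts (boundary term plus one more integral), an antiderivative of (3*x - 2) cos(3*pi*x) is x*sin(3*pi*x)/pi - 2*sin(3*pi*x)/(3*pi) + cos(3*pi*x)/(3*pi**2); evaluating from 0 to 1: ∫_{0}^{1} (3*x - 2) cos(3*pi*x) dx = (-1/(3*pi**2)) - (1/(3*pi**2)) = -2/(3*pi**2).
So ∫_{-1}^{1} v(x) cos(3*pi*x) dx = -8/(9*pi**2).
Hence Re(c_{3}) = (1/2)·(-8/(9*pi**2)) = -4/(9*pi**2).

-4/(9*pi**2)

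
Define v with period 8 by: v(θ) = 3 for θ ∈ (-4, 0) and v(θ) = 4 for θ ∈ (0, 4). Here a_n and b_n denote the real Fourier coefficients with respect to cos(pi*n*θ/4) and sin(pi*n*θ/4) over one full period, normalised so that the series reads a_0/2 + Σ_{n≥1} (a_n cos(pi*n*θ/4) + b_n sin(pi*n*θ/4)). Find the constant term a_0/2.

7/2

a_0 = 1/4 ∫_{-4}^{4} v(θ) dθ = 1/4 · (28) = 7.
So the constant term a_0/2 = 7/2.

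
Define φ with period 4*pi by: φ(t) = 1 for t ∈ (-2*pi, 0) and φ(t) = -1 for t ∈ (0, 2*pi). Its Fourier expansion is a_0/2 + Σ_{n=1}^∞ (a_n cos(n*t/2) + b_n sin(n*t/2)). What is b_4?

0

b_4 = (1/(2*pi)) ∫_{-2*pi}^{2*pi} φ(t) sin(2*t) dt.
φ is odd and sin(2*t) is odd, so the integrand is even and b_4 = 1/pi ∫_0^{2*pi} φ(t) sin(2*t) dt.
Directly, an antiderivative of (-1) sin(2*t) is cos(2*t)/2; evaluating from 0 to 2*pi: ∫_{0}^{2*pi} (-1) sin(2*t) dt = (1/2) - (1/2) = 0.
Hence b_4 = (1/pi)·(0) = 0.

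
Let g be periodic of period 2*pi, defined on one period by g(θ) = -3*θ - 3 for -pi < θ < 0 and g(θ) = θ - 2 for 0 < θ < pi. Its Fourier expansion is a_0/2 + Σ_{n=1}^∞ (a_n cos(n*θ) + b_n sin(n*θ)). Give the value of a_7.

-8/(49*pi)

a_7 = 1/pi ∫_{-pi}^{pi} g(θ) cos(7*θ) dθ.
Split the integral at the breakpoints.
Integrating by parts (boundary term plus one more integral), an antiderivative of (-3*θ - 3) cos(7*θ) is -3*θ*sin(7*θ)/7 - 3*sin(7*θ)/7 - 3*cos(7*θ)/49; evaluating from -pi to 0: ∫_{-pi}^{0} (-3*θ - 3) cos(7*θ) dθ = (-3/49) - (3/49) = -6/49.
Integrating by parts (boundary term plus one more integral), an antiderivative of (θ - 2) cos(7*θ) is θ*sin(7*θ)/7 - 2*sin(7*θ)/7 + cos(7*θ)/49; evaluating from 0 to pi: ∫_{0}^{pi} (θ - 2) cos(7*θ) dθ = (-1/49) - (1/49) = -2/49.
Summing the pieces and multiplying by (1/pi) gives a_7 = -8/(49*pi).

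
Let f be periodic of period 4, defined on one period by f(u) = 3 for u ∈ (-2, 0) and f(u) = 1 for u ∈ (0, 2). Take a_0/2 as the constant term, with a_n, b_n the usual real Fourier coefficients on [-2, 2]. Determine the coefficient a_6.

0

a_6 = 1/2 ∫_{-2}^{2} f(u) cos(3*pi*u) du.
Split the integral at the breakpoints.
Directly, an antiderivative of (3) cos(3*pi*u) is sin(3*pi*u)/pi; evaluating from -2 to 0: ∫_{-2}^{0} (3) cos(3*pi*u) du = (0) - (0) = 0.
Directly, an antiderivative of (1) cos(3*pi*u) is sin(3*pi*u)/(3*pi); evaluating from 0 to 2: ∫_{0}^{2} (1) cos(3*pi*u) du = (0) - (0) = 0.
Summing the pieces and multiplying by (1/2) gives a_6 = 0.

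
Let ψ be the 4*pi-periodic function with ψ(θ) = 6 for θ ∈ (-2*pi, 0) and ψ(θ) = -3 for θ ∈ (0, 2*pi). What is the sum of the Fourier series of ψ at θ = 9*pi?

θ = 9*pi differs from θ = pi by 2 full period(s), and the series is 4*pi-periodic.
ψ is continuous at θ = pi with value -3, so the series converges to -3 there.

-3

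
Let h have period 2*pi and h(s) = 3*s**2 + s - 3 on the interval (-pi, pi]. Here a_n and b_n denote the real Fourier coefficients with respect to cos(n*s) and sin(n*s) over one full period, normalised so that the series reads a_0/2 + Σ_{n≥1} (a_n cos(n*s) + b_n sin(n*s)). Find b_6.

b_6 = 1/pi ∫_{-pi}^{pi} h(s) sin(6*s) ds.
Integrating by parts twice (tabular method), an antiderivative of (3*s**2 + s - 3) sin(6*s) is -s**2*cos(6*s)/2 + s*sin(6*s)/6 - s*cos(6*s)/6 + sin(6*s)/36 + 19*cos(6*s)/36; evaluating from -pi to pi: ∫_{-pi}^{pi} (3*s**2 + s - 3) sin(6*s) ds = (-pi**2/2 - pi/6 + 19/36) - (-pi**2/2 + pi/6 + 19/36) = -pi/3.
Hence b_6 = (1/pi)·(-pi/3) = -1/3.

-1/3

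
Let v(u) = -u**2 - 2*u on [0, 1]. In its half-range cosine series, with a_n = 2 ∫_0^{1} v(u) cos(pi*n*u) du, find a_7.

a_7 = 2 ∫_0^{1} (-u**2 - 2*u) cos(7*pi*u) du.
Integrating by parts twice (tabular method), an antiderivative of (-u**2 - 2*u) cos(7*pi*u) is -u**2*sin(7*pi*u)/(7*pi) - 2*u*sin(7*pi*u)/(7*pi) - 2*u*cos(7*pi*u)/(49*pi**2) + 2*sin(7*pi*u)/(343*pi**3) - 2*cos(7*pi*u)/(49*pi**2); evaluating from 0 to 1: ∫_{0}^{1} (-u**2 - 2*u) cos(7*pi*u) du = (4/(49*pi**2)) - (-2/(49*pi**2)) = 6/(49*pi**2).
Hence a_7 = 2·(6/(49*pi**2)) = 12/(49*pi**2).

12/(49*pi**2)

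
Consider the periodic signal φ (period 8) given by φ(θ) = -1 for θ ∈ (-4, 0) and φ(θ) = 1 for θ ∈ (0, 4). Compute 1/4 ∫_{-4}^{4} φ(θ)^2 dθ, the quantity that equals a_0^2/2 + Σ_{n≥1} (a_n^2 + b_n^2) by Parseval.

1/4 ∫_{-4}^{4} φ(θ)^2 dθ = 1/4 · (8) = 2.

2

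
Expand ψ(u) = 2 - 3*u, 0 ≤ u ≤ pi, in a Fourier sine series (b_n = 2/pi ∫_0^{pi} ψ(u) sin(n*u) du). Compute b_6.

b_6 = 2/pi ∫_0^{pi} (2 - 3*u) sin(6*u) du.
Integrating by parts (boundary term plus one more integral), an antiderivative of (2 - 3*u) sin(6*u) is u*cos(6*u)/2 - sin(6*u)/12 - cos(6*u)/3; evaluating from 0 to pi: ∫_{0}^{pi} (2 - 3*u) sin(6*u) du = (-1/3 + pi/2) - (-1/3) = pi/2.
Hence b_6 = (2/pi)·(pi/2) = 1.

1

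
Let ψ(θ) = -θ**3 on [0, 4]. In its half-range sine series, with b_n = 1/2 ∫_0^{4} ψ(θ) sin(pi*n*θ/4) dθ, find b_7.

b_7 = 1/2 ∫_0^{4} (-θ**3) sin(7*pi*θ/4) dθ.
Integrating by parts three times (tabular method), an antiderivative of (-θ**3) sin(7*pi*θ/4) is 4*θ**3*cos(7*pi*θ/4)/(7*pi) - 48*θ**2*sin(7*pi*θ/4)/(49*pi**2) - 384*θ*cos(7*pi*θ/4)/(343*pi**3) + 1536*sin(7*pi*θ/4)/(2401*pi**4); evaluating from 0 to 4: ∫_{0}^{4} (-θ**3) sin(7*pi*θ/4) dθ = (256*(6 - 49*pi**2)/(343*pi**3)) - (0) = 256*(6 - 49*pi**2)/(343*pi**3).
Hence b_7 = (1/2)·(256*(6 - 49*pi**2)/(343*pi**3)) = 128*(6 - 49*pi**2)/(343*pi**3).

128*(6 - 49*pi**2)/(343*pi**3)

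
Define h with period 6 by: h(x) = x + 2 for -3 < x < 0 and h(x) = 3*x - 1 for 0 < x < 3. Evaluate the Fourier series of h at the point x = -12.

x = -12 differs from x = 0 by -2 full period(s), and the series is 6-periodic.
At x = 0 the one-sided limits are h(0^-) = 2 and h(0^+) = -1.
By Dirichlet's theorem the series converges to their average, [(2) + (-1)]/2 = 1/2.

1/2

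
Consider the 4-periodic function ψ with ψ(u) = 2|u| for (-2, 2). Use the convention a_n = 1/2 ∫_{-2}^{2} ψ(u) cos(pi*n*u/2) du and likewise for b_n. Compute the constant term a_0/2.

2

a_0 = 1/2 ∫_{-2}^{2} ψ(u) du = 1/2 · (8) = 4.
So the constant term a_0/2 = 2.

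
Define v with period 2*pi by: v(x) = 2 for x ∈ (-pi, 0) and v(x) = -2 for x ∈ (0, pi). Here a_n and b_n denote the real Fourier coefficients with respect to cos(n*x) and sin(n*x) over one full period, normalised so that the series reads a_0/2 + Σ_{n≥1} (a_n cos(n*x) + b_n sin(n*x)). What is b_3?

-8/(3*pi)

b_3 = 1/pi ∫_{-pi}^{pi} v(x) sin(3*x) dx.
v is odd and sin(3*x) is odd, so the integrand is even and b_3 = 2/pi ∫_0^{pi} v(x) sin(3*x) dx.
Directly, an antiderivative of (-2) sin(3*x) is 2*cos(3*x)/3; evaluating from 0 to pi: ∫_{0}^{pi} (-2) sin(3*x) dx = (-2/3) - (2/3) = -4/3.
Hence b_3 = (2/pi)·(-4/3) = -8/(3*pi).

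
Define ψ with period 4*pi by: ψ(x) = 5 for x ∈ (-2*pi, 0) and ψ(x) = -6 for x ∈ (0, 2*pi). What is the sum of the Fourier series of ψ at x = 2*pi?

At x = 2*pi the one-sided limits are ψ(2*pi^-) = -6 and ψ(2*pi^+) = 5.
By Dirichlet's theorem the series converges to their average, [(-6) + (5)]/2 = -1/2.

-1/2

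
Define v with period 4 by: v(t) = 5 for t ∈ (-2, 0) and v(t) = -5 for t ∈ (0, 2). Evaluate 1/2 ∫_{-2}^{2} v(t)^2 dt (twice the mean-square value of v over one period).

50

1/2 ∫_{-2}^{2} v(t)^2 dt = 1/2 · (100) = 50.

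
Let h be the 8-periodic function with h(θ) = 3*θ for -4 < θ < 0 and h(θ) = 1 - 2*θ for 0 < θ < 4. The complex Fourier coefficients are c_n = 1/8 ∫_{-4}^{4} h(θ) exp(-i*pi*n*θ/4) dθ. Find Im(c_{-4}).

-1/(2*pi)

Since h is real-valued, Im(c_{-4}) = -1/8 ∫_{-4}^{4} h(θ) sin(-pi*θ) dθ = b_{4}/2.
Split the integral at the breakpoints.
Integrating by parts (boundary term plus one more integral), an antiderivative of (3*θ) sin(-pi*θ) is 3*θ*cos(pi*θ)/pi - 3*sin(pi*θ)/pi**2; evaluating from -4 to 0: ∫_{-4}^{0} (3*θ) sin(-pi*θ) dθ = (0) - (-12/pi) = 12/pi.
Integrating by parts (boundary term plus one more integral), an antiderivative of (1 - 2*θ) sin(-pi*θ) is -2*θ*cos(pi*θ)/pi + 2*sin(pi*θ)/pi**2 + cos(pi*θ)/pi; evaluating from 0 to 4: ∫_{0}^{4} (1 - 2*θ) sin(-pi*θ) dθ = (-7/pi) - (1/pi) = -8/pi.
So ∫_{-4}^{4} h(θ) sin(-pi*θ) dθ = 4/pi.
Hence Im(c_{-4}) = (-1/8)·(4/pi) = -1/(2*pi).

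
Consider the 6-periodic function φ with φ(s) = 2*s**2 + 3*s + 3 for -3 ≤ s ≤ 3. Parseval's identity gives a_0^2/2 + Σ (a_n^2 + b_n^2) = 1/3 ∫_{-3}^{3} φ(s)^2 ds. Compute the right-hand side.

1/3 ∫_{-3}^{3} φ(s)^2 ds = 1/3 · (4104/5) = 1368/5.

1368/5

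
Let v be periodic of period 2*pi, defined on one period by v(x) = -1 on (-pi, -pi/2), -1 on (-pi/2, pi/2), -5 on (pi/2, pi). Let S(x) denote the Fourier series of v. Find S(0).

v is continuous at x = 0 with value -1, so the series converges to -1 there.

-1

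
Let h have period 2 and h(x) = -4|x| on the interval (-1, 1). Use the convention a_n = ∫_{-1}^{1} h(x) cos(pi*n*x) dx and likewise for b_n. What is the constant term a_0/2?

-2

a_0 = ∫_{-1}^{1} h(x) dx = -4.
So the constant term a_0/2 = -2.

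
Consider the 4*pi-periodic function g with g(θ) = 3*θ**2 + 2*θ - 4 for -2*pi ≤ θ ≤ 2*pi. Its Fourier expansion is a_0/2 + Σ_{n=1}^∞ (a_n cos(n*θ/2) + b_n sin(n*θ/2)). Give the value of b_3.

8/3

b_3 = (1/(2*pi)) ∫_{-2*pi}^{2*pi} g(θ) sin(3*θ/2) dθ.
Integrating by parts twice (tabular method), an antiderivative of (3*θ**2 + 2*θ - 4) sin(3*θ/2) is -2*θ**2*cos(3*θ/2) + 8*θ*sin(3*θ/2)/3 - 4*θ*cos(3*θ/2)/3 + 8*sin(3*θ/2)/9 + 40*cos(3*θ/2)/9; evaluating from -2*pi to 2*pi: ∫_{-2*pi}^{2*pi} (3*θ**2 + 2*θ - 4) sin(3*θ/2) dθ = (-40/9 + 8*pi/3 + 8*pi**2) - (-8*pi/3 - 40/9 + 8*pi**2) = 16*pi/3.
Hence b_3 = (1/(2*pi))·(16*pi/3) = 8/3.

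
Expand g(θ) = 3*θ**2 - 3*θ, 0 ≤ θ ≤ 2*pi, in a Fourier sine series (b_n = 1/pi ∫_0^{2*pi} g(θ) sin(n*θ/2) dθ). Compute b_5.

b_5 = 1/pi ∫_0^{2*pi} (3*θ**2 - 3*θ) sin(5*θ/2) dθ.
Integrating by parts twice (tabular method), an antiderivative of (3*θ**2 - 3*θ) sin(5*θ/2) is -6*θ**2*cos(5*θ/2)/5 + 24*θ*sin(5*θ/2)/25 + 6*θ*cos(5*θ/2)/5 - 12*sin(5*θ/2)/25 + 48*cos(5*θ/2)/125; evaluating from 0 to 2*pi: ∫_{0}^{2*pi} (3*θ**2 - 3*θ) sin(5*θ/2) dθ = (-12*pi/5 - 48/125 + 24*pi**2/5) - (48/125) = -12*pi/5 - 96/125 + 24*pi**2/5.
Hence b_5 = (1/pi)·(-12*pi/5 - 96/125 + 24*pi**2/5) = 12*(-25*pi - 8 + 50*pi**2)/(125*pi).

12*(-25*pi - 8 + 50*pi**2)/(125*pi)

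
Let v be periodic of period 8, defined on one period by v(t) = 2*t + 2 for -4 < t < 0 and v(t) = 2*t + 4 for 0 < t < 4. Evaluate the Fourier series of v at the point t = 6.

t = 6 differs from t = -2 by 1 full period(s), and the series is 8-periodic.
v is continuous at t = -2 with value -2, so the series converges to -2 there.

-2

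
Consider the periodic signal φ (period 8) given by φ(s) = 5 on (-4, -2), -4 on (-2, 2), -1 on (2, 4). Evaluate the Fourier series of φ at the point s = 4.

2

At s = 4 the one-sided limits are φ(4^-) = -1 and φ(4^+) = 5.
By Dirichlet's theorem the series converges to their average, [(-1) + (5)]/2 = 2.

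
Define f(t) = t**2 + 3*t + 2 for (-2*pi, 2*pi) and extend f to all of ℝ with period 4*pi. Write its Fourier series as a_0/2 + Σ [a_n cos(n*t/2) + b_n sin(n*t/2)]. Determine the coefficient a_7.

-16/49

a_7 = (1/(2*pi)) ∫_{-2*pi}^{2*pi} f(t) cos(7*t/2) dt.
Integrating by parts twice (tabular method), an antiderivative of (t**2 + 3*t + 2) cos(7*t/2) is 2*t**2*sin(7*t/2)/7 + 6*t*sin(7*t/2)/7 + 8*t*cos(7*t/2)/49 + 180*sin(7*t/2)/343 + 12*cos(7*t/2)/49; evaluating from -2*pi to 2*pi: ∫_{-2*pi}^{2*pi} (t**2 + 3*t + 2) cos(7*t/2) dt = (-16*pi/49 - 12/49) - (-12/49 + 16*pi/49) = -32*pi/49.
Hence a_7 = (1/(2*pi))·(-32*pi/49) = -16/49.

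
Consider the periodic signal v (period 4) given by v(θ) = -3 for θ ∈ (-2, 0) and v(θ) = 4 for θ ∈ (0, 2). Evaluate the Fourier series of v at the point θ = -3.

θ = -3 differs from θ = 1 by -1 full period(s), and the series is 4-periodic.
v is continuous at θ = 1 with value 4, so the series converges to 4 there.

4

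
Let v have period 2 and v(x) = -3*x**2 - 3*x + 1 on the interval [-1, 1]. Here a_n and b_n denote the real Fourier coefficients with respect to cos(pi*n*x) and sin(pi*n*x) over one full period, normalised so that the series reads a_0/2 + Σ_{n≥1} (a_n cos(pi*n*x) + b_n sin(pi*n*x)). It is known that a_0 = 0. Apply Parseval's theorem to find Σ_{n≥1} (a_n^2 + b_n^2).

Parseval: a_0^2/2 + Σ_{n≥1} (a_n^2+b_n^2) = ∫_{-1}^{1} v(x)^2 dx = 38/5.
Subtract a_0^2/2 = 0: Σ (a_n^2+b_n^2) = 38/5.

38/5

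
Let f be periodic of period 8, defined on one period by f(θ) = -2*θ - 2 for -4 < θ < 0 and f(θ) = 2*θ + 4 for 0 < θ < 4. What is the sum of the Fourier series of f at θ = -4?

9

θ = -4 differs from θ = 4 by -1 full period(s), and the series is 8-periodic.
At θ = 4 the one-sided limits are f(4^-) = 12 and f(4^+) = 6.
By Dirichlet's theorem the series converges to their average, [(12) + (6)]/2 = 9.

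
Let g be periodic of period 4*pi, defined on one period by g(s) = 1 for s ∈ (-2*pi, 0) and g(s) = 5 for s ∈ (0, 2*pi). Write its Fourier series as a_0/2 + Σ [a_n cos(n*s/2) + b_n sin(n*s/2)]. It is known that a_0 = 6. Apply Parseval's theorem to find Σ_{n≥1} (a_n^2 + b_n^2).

8

Parseval: a_0^2/2 + Σ_{n≥1} (a_n^2+b_n^2) = (1/(2*pi)) ∫_{-2*pi}^{2*pi} g(s)^2 ds = 26.
Subtract a_0^2/2 = 18: Σ (a_n^2+b_n^2) = 8.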